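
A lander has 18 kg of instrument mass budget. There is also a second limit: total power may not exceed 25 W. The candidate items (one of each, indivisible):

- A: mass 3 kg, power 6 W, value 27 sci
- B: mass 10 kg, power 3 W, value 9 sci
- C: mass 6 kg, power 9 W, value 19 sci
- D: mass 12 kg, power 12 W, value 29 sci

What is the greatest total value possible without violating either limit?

56 sci

Feasible sets respecting both limits:
- A+D: mass 15, power 18, value 56
- C+D: mass 18, power 21, value 48
- A+C: mass 9, power 15, value 46
Best: 56 sci.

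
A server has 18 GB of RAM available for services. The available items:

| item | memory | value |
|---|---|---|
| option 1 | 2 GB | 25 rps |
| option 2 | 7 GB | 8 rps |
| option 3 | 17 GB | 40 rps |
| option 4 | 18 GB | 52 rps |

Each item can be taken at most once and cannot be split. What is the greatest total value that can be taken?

52 rps

Check high-value combinations within 18 GB:
- option 4: memory 18, value 52
- option 3: memory 17, value 40
- option 1+option 2: memory 2+7=9, value 25+8=33
- option 1: memory 2, value 25
Best: 52 rps.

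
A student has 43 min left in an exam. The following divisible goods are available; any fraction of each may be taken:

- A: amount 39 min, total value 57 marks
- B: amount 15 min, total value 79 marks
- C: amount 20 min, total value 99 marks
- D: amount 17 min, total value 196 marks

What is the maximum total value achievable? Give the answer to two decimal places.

329.45

Take in order of value per unit:
- D (196/17 per unit): all 17 → value 196, running total 196.00
- B (79/15 per unit): all 15 → value 79, running total 275.00
- C (99/20 per unit): 11 of 20 → value 11×99/20 = 54.4500, running total 329.45
Total 329.45.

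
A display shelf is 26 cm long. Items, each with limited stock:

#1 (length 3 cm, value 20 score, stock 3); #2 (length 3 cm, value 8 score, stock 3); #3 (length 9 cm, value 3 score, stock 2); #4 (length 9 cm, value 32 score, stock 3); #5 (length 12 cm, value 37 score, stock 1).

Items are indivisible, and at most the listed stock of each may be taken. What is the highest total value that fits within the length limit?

108 score

Top feasible selections:
- 3×#1 + 2×#2 + 1×#4: length 24, value 108
- 3×#1 + 1×#2 + 1×#5: length 24, value 105
Best: 108 score.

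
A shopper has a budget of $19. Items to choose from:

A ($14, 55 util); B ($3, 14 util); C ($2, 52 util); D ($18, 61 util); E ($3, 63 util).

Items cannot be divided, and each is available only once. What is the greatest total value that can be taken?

Check high-value combinations within $19:
- A+C+E: cost 14+2+3=19, value 55+52+63=170
- B+C+E: cost 3+2+3=8, value 14+52+63=129
- A+B+C: cost 14+3+2=19, value 55+14+52=121
Best: 170 util.

170 util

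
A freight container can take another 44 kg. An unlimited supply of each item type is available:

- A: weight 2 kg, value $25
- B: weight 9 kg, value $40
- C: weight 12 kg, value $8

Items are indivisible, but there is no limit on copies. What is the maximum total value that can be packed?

$550

Best value-per-unit is A at 25/2, and filling with it alone uses weight 22×2=44. No mix of the others beats 22×25 = 550.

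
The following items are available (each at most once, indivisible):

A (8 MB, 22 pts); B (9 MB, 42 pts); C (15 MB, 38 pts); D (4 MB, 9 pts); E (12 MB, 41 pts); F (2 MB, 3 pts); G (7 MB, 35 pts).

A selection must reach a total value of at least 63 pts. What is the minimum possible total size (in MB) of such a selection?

16

Subsets with value ≥ 63, sorted by total size:
- B+G: size 16, value 77
- A+B: size 17, value 64
- B+F+G: size 18, value 80
- E+G: size 19, value 76
Minimum size: 16 MB.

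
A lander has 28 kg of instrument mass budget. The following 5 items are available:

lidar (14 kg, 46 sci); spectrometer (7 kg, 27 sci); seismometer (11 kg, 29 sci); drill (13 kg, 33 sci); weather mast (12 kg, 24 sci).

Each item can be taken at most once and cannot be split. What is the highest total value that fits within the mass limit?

79 sci

Check high-value combinations within 28 kg:
- lidar+drill: mass 14+13=27, value 46+33=79
- lidar+seismometer: mass 14+11=25, value 46+29=75
- lidar+spectrometer: mass 14+7=21, value 46+27=73
- lidar+weather mast: mass 14+12=26, value 46+24=70
- seismometer+drill: mass 11+13=24, value 29+33=62
Best: 79 sci.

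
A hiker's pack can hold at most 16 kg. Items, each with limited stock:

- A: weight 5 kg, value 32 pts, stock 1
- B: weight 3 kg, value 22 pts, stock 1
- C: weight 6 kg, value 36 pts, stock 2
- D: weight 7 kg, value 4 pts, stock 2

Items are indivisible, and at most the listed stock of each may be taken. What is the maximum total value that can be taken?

94 pts

Top feasible selections:
- 1×B + 2×C: weight 15, value 94
- 1×A + 1×B + 1×C: weight 14, value 90
- 2×C: weight 12, value 72
- 1×A + 1×C: weight 11, value 68
Best: 94 pts.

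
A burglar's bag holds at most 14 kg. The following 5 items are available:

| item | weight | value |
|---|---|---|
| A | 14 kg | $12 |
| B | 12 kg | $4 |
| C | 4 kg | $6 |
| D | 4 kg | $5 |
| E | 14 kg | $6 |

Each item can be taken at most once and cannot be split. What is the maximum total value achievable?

$12

Check high-value combinations within 14 kg:
- A: weight 14, value 12
- C+D: weight 4+4=8, value 6+5=11
- C: weight 4, value 6
- E: weight 14, value 6
Best: $12.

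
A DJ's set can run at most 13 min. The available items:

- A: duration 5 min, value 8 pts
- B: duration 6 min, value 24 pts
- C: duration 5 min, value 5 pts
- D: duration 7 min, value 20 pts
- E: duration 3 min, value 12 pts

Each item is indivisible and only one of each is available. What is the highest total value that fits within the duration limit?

Check high-value combinations within 13 min:
- B+D: duration 6+7=13, value 24+20=44
- B+E: duration 6+3=9, value 24+12=36
- D+E: duration 7+3=10, value 20+12=32
- A+B: duration 5+6=11, value 8+24=32
- B+C: duration 6+5=11, value 24+5=29
Best: 44 pts.

44 pts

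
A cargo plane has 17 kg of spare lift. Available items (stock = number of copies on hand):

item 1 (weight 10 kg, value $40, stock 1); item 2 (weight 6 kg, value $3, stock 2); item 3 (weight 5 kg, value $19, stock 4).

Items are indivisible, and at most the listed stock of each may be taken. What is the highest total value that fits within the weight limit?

$59

Top feasible selections:
- 1×item 1 + 1×item 3: weight 15, value 59
- 3×item 3: weight 15, value 57
- 1×item 1 + 1×item 2: weight 16, value 43
- 1×item 2 + 2×item 3: weight 16, value 41
Best: $59.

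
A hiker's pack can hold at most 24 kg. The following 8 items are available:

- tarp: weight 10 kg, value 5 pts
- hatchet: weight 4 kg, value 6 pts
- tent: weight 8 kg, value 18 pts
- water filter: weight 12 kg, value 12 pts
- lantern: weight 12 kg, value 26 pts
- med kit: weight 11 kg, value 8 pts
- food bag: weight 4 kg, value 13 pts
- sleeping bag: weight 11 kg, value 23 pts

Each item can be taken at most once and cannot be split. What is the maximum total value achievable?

57 pts

This is a 0/1 knapsack; check combinations near the capacity.
- tent+lantern+food bag: weight 8+12+4=24, value 18+26+13=57
- tent+food bag+sleeping bag: weight 8+4+11=23, value 18+13+23=54
- hatchet+tent+lantern: weight 4+8+12=24, value 6+18+26=50
- lantern+sleeping bag: weight 12+11=23, value 26+23=49
Best: 57 pts.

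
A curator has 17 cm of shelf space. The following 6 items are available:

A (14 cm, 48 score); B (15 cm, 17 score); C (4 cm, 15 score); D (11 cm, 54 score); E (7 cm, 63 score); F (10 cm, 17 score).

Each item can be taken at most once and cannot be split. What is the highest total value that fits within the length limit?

80 score

Check high-value combinations within 17 cm:
- E+F: length 7+10=17, value 63+17=80
- C+E: length 4+7=11, value 15+63=78
- C+D: length 4+11=15, value 15+54=69
Best: 80 score.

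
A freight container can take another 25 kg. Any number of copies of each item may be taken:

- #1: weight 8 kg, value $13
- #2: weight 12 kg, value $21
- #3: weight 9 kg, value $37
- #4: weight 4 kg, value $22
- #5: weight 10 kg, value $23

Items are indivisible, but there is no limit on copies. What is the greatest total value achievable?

$132

Best value-per-unit is #4 at 22/4, and filling with it alone uses weight 6×4=24. No mix of the others beats 6×22 = 132.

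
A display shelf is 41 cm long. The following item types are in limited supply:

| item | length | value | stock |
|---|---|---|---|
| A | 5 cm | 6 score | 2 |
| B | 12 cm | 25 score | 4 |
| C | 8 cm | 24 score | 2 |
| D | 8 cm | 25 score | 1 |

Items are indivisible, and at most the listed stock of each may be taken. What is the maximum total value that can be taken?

Best selections within length 41 and stock limits:
- 1×A + 1×B + 2×C + 1×D: length 41, value 104
- 2×B + 1×C + 1×D: length 40, value 99
Best: 104 score.

104 score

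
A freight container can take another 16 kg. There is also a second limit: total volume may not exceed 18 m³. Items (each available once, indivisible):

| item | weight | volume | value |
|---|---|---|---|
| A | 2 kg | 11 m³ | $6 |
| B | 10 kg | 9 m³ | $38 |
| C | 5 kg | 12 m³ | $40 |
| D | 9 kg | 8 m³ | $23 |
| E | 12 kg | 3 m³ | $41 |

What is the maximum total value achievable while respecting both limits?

Feasible sets respecting both limits:
- A+E: weight 14, volume 14, value 47
- E: weight 12, volume 3, value 41
- C: weight 5, volume 12, value 40
Best: $47.

$47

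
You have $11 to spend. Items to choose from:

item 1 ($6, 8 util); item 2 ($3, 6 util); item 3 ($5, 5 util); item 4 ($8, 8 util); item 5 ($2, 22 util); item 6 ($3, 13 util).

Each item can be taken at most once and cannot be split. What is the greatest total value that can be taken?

43 util

Check high-value combinations within $11:
- item 1+item 5+item 6: cost 6+2+3=11, value 8+22+13=43
- item 2+item 5+item 6: cost 3+2+3=8, value 6+22+13=41
- item 3+item 5+item 6: cost 5+2+3=10, value 5+22+13=40
- item 1+item 2+item 5: cost 6+3+2=11, value 8+6+22=36
- item 5+item 6: cost 2+3=5, value 22+13=35
Best: 43 util.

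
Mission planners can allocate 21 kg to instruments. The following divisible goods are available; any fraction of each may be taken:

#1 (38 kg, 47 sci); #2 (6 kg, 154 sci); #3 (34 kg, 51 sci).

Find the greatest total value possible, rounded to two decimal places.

Take in order of value per unit:
- #2 (154/6 per unit): all 6 → value 154, running total 154.00
- #3 (51/34 per unit): 15 of 34 → value 15×51/34 = 22.5000, running total 176.50
Total 176.50.

176.50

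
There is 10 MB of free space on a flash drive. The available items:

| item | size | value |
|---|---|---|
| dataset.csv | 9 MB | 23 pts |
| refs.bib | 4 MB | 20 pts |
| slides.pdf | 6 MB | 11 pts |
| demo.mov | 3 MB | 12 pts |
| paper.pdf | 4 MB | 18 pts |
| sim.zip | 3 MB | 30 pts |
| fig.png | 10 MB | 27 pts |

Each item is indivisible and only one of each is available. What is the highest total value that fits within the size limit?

62 pts

Check high-value combinations within 10 MB:
- refs.bib+demo.mov+sim.zip: size 4+3+3=10, value 20+12+30=62
- demo.mov+paper.pdf+sim.zip: size 3+4+3=10, value 12+18+30=60
- refs.bib+sim.zip: size 4+3=7, value 20+30=50
- paper.pdf+sim.zip: size 4+3=7, value 18+30=48
Best: 62 pts.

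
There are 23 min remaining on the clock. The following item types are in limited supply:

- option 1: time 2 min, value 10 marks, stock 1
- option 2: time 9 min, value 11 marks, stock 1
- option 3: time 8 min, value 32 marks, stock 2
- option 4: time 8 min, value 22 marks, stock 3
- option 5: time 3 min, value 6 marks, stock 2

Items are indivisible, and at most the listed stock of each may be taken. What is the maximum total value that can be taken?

Top feasible selections:
- 1×option 1 + 2×option 3 + 1×option 5: time 21, value 80
- 2×option 3 + 2×option 5: time 22, value 76
- 1×option 1 + 2×option 3: time 18, value 74
Best: 80 marks.

80 marks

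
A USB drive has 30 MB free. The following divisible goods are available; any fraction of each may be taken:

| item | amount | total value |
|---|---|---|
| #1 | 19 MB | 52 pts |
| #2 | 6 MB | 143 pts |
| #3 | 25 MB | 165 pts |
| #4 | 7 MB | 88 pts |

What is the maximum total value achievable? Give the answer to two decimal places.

Take in order of value per unit:
- #2 (143/6 per unit): all 6 → value 143, running total 143.00
- #4 (88/7 per unit): all 7 → value 88, running total 231.00
- #3 (165/25 per unit): 17 of 25 → value 17×165/25 = 112.2000, running total 343.20
Total 343.20.

343.20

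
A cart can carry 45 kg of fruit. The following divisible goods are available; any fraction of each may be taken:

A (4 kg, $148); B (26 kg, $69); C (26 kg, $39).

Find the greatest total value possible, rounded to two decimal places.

239.50

Take in order of value per unit:
- A (148/4 per unit): all 4 → value 148, running total 148.00
- B (69/26 per unit): all 26 → value 69, running total 217.00
- C (39/26 per unit): 15 of 26 → value 15×39/26 = 22.5000, running total 239.50
Total 239.50.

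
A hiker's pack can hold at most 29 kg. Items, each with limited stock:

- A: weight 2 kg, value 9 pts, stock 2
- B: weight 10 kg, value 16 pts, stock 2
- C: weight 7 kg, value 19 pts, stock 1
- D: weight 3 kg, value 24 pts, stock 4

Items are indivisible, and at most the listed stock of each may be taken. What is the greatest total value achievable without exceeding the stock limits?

133 pts

Top feasible selections:
- 2×A + 1×C + 4×D: weight 23, value 133
- 1×B + 1×C + 4×D: weight 29, value 131
- 2×A + 1×B + 4×D: weight 26, value 130
Best: 133 pts.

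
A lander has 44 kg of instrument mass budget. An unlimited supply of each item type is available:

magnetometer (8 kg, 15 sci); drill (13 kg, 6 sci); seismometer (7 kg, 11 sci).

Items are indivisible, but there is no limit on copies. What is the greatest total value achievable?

Best value-per-unit is magnetometer at 15/8, and filling with it alone uses mass 5×8=40. No mix of the others beats 5×15 = 75.

75 sci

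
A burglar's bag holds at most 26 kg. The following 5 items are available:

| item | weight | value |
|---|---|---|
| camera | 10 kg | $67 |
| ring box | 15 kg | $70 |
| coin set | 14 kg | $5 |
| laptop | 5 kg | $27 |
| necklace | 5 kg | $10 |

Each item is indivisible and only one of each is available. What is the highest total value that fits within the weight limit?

$137

Check high-value combinations within 26 kg:
- camera+ring box: weight 10+15=25, value 67+70=137
- ring box+laptop+necklace: weight 15+5+5=25, value 70+27+10=107
- camera+laptop+necklace: weight 10+5+5=20, value 67+27+10=104
- ring box+laptop: weight 15+5=20, value 70+27=97
- camera+laptop: weight 10+5=15, value 67+27=94
Best: $137.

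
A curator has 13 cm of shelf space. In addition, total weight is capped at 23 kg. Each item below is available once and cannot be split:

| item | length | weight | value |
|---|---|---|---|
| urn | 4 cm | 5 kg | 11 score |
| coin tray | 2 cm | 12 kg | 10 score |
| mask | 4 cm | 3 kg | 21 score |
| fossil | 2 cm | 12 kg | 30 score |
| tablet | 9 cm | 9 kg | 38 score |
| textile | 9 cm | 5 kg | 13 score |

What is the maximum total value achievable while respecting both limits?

68 score

Feasible sets respecting both limits:
- fossil+tablet: length 11, weight 21, value 68
- urn+mask+fossil: length 10, weight 20, value 62
- mask+tablet: length 13, weight 12, value 59
Best: 68 score.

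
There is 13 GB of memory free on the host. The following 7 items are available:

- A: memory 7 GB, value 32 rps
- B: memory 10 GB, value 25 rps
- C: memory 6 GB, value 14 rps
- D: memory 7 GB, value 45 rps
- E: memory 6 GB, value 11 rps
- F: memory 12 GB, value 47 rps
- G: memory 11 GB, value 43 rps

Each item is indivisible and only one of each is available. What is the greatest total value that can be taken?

Check high-value combinations within 13 GB:
- C+D: memory 6+7=13, value 14+45=59
- D+E: memory 7+6=13, value 45+11=56
- F: memory 12, value 47
- A+C: memory 7+6=13, value 32+14=46
- D: memory 7, value 45
Best: 59 rps.

59 rps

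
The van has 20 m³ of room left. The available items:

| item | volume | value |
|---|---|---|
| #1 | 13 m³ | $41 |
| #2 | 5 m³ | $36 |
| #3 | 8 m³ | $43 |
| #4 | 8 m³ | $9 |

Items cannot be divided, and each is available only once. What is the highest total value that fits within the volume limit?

Check high-value combinations within 20 m³:
- #2+#3: volume 5+8=13, value 36+43=79
- #1+#2: volume 13+5=18, value 41+36=77
- #3+#4: volume 8+8=16, value 43+9=52
- #2+#4: volume 5+8=13, value 36+9=45
Best: $79.

$79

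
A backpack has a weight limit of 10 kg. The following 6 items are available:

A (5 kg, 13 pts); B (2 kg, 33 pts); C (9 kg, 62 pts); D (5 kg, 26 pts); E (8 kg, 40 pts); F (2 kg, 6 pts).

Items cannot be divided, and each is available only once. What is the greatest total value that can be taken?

Check high-value combinations within 10 kg:
- B+E: weight 2+8=10, value 33+40=73
- B+D+F: weight 2+5+2=9, value 33+26+6=65
- C: weight 9, value 62
- B+D: weight 2+5=7, value 33+26=59
- A+B+F: weight 5+2+2=9, value 13+33+6=52
Best: 73 pts.

73 pts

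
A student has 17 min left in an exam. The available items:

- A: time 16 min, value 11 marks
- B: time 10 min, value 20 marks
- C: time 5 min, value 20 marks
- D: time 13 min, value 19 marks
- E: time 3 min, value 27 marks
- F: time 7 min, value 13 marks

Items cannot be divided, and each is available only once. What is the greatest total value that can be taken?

60 marks

Check high-value combinations within 17 min:
- C+E+F: time 5+3+7=15, value 20+27+13=60
- C+E: time 5+3=8, value 20+27=47
- B+E: time 10+3=13, value 20+27=47
- D+E: time 13+3=16, value 19+27=46
Best: 60 marks.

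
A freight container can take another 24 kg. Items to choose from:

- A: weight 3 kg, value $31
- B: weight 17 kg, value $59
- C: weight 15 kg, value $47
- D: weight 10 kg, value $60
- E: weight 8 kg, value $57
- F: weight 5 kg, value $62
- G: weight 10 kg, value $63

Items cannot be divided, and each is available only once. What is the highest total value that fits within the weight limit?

$182

Check high-value combinations within 24 kg:
- E+F+G: weight 8+5+10=23, value 57+62+63=182
- D+E+F: weight 10+8+5=23, value 60+57+62=179
- A+F+G: weight 3+5+10=18, value 31+62+63=156
- A+D+G: weight 3+10+10=23, value 31+60+63=154
Best: $182.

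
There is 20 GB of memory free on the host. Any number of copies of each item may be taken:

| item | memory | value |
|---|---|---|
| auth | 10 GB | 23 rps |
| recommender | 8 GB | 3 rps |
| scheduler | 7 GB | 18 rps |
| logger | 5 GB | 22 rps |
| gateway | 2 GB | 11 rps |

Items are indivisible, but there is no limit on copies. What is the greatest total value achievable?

110 rps

Best value-per-unit is gateway at 11/2, and filling with it alone uses memory 10×2=20. No mix of the others beats 10×11 = 110.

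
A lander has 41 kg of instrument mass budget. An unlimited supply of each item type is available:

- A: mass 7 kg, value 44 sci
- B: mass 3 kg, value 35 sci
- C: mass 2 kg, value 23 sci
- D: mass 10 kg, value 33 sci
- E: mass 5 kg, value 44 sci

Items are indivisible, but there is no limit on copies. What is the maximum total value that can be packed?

Best value-per-unit is B at 35/3; filling with it alone gives 13×35 = 455.
Optimal mix: 13×B + 1×C → mass 41, value 478.

478 sci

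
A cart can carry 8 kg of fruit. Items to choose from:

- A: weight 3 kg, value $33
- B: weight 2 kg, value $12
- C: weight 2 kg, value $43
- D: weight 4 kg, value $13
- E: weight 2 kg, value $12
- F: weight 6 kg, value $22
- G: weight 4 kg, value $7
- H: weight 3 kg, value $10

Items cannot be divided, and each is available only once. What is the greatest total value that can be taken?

$88

Check high-value combinations within 8 kg:
- A+B+C: weight 3+2+2=7, value 33+12+43=88
- A+C+E: weight 3+2+2=7, value 33+43+12=88
- A+C+H: weight 3+2+3=8, value 33+43+10=86
- A+C: weight 3+2=5, value 33+43=76
Best: $88.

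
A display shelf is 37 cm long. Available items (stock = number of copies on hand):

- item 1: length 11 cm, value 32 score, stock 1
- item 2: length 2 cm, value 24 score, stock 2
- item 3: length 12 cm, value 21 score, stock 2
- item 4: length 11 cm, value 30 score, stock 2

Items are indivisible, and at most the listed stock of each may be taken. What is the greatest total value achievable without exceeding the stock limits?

Best selections within length 37 and stock limits:
- 1×item 1 + 2×item 2 + 2×item 4: length 37, value 140
- 1×item 1 + 1×item 2 + 2×item 4: length 35, value 116
- 1×item 1 + 2×item 2 + 1×item 4: length 26, value 110
Best: 140 score.

140 score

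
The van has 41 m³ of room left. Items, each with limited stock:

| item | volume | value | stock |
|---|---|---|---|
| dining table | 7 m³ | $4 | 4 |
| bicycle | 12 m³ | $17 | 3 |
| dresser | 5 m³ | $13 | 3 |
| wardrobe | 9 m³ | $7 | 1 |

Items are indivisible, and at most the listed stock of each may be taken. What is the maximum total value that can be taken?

$73

Top feasible selections:
- 2×bicycle + 3×dresser: volume 39, value 73
- 3×bicycle + 1×dresser: volume 41, value 64
- 1×dining table + 2×bicycle + 2×dresser: volume 41, value 64
Best: $73.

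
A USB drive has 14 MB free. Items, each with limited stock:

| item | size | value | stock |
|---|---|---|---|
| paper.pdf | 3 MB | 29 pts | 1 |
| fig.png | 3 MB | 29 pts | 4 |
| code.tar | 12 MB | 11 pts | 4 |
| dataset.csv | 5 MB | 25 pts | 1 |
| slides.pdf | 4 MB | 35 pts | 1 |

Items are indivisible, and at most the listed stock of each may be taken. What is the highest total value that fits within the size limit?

Best selections within size 14 and stock limits:
- 3×fig.png + 1×slides.pdf: size 13, value 122
- 1×paper.pdf + 2×fig.png + 1×slides.pdf: size 13, value 122
- 4×fig.png: size 12, value 116
- 1×paper.pdf + 3×fig.png: size 12, value 116
Best: 122 pts.

122 pts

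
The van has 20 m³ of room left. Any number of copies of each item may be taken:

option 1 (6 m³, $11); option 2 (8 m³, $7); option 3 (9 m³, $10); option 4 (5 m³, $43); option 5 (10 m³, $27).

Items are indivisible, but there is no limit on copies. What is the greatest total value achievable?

Best value-per-unit is option 4 at 43/5, and filling with it alone uses volume 4×5=20. No mix of the others beats 4×43 = 172.

$172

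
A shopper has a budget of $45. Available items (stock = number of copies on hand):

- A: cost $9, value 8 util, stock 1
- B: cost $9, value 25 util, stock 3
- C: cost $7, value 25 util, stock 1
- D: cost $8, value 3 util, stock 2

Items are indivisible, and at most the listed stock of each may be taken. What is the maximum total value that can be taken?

Top feasible selections:
- 1×A + 3×B + 1×C: cost 43, value 108
- 3×B + 1×C + 1×D: cost 42, value 103
- 3×B + 1×C: cost 34, value 100
- 1×A + 2×B + 1×C + 1×D: cost 42, value 86
Best: 108 util.

108 util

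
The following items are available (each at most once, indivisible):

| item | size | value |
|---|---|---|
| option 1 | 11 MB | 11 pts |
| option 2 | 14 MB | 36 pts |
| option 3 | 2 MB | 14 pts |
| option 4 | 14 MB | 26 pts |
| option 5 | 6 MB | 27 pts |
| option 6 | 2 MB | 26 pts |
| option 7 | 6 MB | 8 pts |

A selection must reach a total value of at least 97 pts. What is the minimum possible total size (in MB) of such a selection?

Subsets with value ≥ 97, sorted by total size:
- option 2+option 3+option 5+option 6: size 24, value 103
- option 2+option 5+option 6+option 7: size 28, value 97
- option 2+option 3+option 5+option 6+option 7: size 30, value 111
- option 3+option 4+option 5+option 6+option 7: size 30, value 101
Minimum size: 24 MB.

24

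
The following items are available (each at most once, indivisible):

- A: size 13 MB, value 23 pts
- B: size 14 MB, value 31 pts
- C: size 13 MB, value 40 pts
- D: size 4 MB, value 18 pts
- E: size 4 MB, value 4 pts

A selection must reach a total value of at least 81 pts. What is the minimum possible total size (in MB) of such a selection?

30

Subsets with value ≥ 81, sorted by total size:
- A+C+D: size 30, value 81
- B+C+D: size 31, value 89
- A+C+D+E: size 34, value 85
- B+C+D+E: size 35, value 93
Minimum size: 30 MB.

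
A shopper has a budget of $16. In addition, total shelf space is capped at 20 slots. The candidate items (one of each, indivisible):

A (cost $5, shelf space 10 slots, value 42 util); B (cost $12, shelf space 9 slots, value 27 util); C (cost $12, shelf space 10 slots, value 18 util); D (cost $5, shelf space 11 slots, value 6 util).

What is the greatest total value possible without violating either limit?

42 util

Feasible sets respecting both limits:
- A: cost 5, shelf space 10, value 42
- B: cost 12, shelf space 9, value 27
- C: cost 12, shelf space 10, value 18
Best: 42 util.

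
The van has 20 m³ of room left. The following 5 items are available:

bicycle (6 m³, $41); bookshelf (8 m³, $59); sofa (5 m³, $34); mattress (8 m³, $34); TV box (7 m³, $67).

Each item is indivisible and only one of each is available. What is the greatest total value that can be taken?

$160

Check high-value combinations within 20 m³:
- bookshelf+sofa+TV box: volume 8+5+7=20, value 59+34+67=160
- bicycle+sofa+TV box: volume 6+5+7=18, value 41+34+67=142
- sofa+mattress+TV box: volume 5+8+7=20, value 34+34+67=135
- bicycle+bookshelf+sofa: volume 6+8+5=19, value 41+59+34=134
Best: $160.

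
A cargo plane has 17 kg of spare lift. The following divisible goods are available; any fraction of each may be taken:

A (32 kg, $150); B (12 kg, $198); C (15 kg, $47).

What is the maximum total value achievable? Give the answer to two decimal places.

Take in order of value per unit:
- B (198/12 per unit): all 12 → value 198, running total 198.00
- A (150/32 per unit): 5 of 32 → value 5×150/32 = 23.4375, running total 221.44
Total 221.44.

221.44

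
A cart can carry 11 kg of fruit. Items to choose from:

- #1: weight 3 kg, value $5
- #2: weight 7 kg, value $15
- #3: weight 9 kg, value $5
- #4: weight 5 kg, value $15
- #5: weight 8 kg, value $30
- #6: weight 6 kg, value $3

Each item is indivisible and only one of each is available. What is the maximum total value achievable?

$35

Check high-value combinations within 11 kg:
- #1+#5: weight 3+8=11, value 5+30=35
- #5: weight 8, value 30
- #1+#4: weight 3+5=8, value 5+15=20
- #1+#2: weight 3+7=10, value 5+15=20
Best: $35.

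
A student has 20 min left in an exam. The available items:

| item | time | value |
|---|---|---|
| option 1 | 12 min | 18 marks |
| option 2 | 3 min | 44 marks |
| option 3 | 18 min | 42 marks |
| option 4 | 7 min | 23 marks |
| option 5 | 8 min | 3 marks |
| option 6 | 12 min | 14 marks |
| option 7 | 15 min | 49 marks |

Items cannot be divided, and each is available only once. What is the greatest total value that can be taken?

93 marks

Check high-value combinations within 20 min:
- option 2+option 7: time 3+15=18, value 44+49=93
- option 2+option 4+option 5: time 3+7+8=18, value 44+23+3=70
- option 2+option 4: time 3+7=10, value 44+23=67
Best: 93 marks.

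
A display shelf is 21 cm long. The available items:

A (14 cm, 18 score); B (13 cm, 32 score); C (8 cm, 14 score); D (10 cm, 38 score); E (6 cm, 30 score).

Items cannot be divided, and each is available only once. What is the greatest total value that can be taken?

68 score

Check high-value combinations within 21 cm:
- D+E: length 10+6=16, value 38+30=68
- B+E: length 13+6=19, value 32+30=62
- C+D: length 8+10=18, value 14+38=52
- A+E: length 14+6=20, value 18+30=48
Best: 68 score.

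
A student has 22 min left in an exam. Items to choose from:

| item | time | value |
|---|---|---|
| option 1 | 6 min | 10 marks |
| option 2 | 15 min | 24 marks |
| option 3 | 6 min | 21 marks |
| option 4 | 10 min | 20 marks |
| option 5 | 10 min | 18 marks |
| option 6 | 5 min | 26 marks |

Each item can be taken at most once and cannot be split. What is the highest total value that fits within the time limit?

Check high-value combinations within 22 min:
- option 3+option 4+option 6: time 6+10+5=21, value 21+20+26=67
- option 3+option 5+option 6: time 6+10+5=21, value 21+18+26=65
- option 1+option 3+option 6: time 6+6+5=17, value 10+21+26=57
- option 1+option 4+option 6: time 6+10+5=21, value 10+20+26=56
Best: 67 marks.

67 marks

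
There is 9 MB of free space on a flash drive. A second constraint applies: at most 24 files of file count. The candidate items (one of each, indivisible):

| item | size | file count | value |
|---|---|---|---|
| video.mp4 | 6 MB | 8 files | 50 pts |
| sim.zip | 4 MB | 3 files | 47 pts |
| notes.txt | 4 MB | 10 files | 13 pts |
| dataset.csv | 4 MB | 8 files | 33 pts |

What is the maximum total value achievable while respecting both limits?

80 pts

Feasible sets respecting both limits:
- sim.zip+dataset.csv: size 8, file count 11, value 80
- sim.zip+notes.txt: size 8, file count 13, value 60
- video.mp4: size 6, file count 8, value 50
Best: 80 pts.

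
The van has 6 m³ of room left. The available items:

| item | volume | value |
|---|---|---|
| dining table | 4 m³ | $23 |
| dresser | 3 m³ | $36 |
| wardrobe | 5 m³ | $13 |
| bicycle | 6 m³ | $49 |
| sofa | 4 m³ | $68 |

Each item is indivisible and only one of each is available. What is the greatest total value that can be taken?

Check high-value combinations within 6 m³:
- sofa: volume 4, value 68
- bicycle: volume 6, value 49
- dresser: volume 3, value 36
Best: $68.

$68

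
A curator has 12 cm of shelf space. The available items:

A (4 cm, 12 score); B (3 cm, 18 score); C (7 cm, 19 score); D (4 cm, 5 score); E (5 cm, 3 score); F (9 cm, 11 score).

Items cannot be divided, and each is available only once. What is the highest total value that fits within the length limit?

Check high-value combinations within 12 cm:
- B+C: length 3+7=10, value 18+19=37
- A+B+D: length 4+3+4=11, value 12+18+5=35
- A+B+E: length 4+3+5=12, value 12+18+3=33
- A+C: length 4+7=11, value 12+19=31
- A+B: length 4+3=7, value 12+18=30
Best: 37 score.

37 score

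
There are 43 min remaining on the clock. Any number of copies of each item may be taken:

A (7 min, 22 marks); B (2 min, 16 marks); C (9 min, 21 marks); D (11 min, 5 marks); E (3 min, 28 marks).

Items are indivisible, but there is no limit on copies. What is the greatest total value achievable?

Best value-per-unit is E at 28/3; filling with it alone gives 14×28 = 392.
Optimal mix: 2×B + 13×E → time 43, value 396.

396 marks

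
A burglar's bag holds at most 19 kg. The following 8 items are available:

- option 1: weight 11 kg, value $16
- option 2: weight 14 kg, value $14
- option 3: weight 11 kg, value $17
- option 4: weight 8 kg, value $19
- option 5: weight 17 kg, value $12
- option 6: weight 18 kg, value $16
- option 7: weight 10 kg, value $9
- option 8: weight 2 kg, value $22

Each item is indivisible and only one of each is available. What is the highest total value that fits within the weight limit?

Check high-value combinations within 19 kg:
- option 4+option 8: weight 8+2=10, value 19+22=41
- option 3+option 8: weight 11+2=13, value 17+22=39
- option 1+option 8: weight 11+2=13, value 16+22=38
- option 2+option 8: weight 14+2=16, value 14+22=36
- option 3+option 4: weight 11+8=19, value 17+19=36
Best: $41.

$41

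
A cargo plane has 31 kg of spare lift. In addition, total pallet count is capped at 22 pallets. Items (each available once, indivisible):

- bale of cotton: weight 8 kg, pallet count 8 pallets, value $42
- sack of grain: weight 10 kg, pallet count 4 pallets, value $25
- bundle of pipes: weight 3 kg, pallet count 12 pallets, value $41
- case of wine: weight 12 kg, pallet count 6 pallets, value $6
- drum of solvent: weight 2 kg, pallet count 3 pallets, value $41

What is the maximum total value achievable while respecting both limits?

Feasible sets respecting both limits:
- bale of cotton+sack of grain+drum of solvent: weight 20, pallet count 15, value 108
- sack of grain+bundle of pipes+drum of solvent: weight 15, pallet count 19, value 107
- bale of cotton+case of wine+drum of solvent: weight 22, pallet count 17, value 89
Best: $108.

$108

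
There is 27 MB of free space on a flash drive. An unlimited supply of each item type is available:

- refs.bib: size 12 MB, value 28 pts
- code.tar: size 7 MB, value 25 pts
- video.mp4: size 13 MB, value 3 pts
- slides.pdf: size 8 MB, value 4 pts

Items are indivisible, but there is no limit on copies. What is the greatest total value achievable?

Best value-per-unit is code.tar at 25/7; filling with it alone gives 3×25 = 75.
Optimal mix: 1×refs.bib + 2×code.tar → size 26, value 78.

78 pts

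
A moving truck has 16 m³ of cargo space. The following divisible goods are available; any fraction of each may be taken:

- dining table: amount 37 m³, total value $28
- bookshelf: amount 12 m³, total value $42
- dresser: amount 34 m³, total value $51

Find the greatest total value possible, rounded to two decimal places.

48.00

Take in order of value per unit:
- bookshelf (42/12 per unit): all 12 → value 42, running total 42.00
- dresser (51/34 per unit): 4 of 34 → value 4×51/34 = 6.0000, running total 48.00
Total 48.00.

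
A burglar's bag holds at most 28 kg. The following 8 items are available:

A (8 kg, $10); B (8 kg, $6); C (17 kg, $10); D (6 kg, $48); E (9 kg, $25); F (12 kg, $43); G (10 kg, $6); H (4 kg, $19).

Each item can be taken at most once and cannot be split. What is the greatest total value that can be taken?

$116

This is a 0/1 knapsack; check combinations near the capacity.
- D+E+F: weight 6+9+12=27, value 48+25+43=116
- D+F+H: weight 6+12+4=22, value 48+43+19=110
- A+D+E+H: weight 8+6+9+4=27, value 10+48+25+19=102
- A+D+F: weight 8+6+12=26, value 10+48+43=101
Best: $116.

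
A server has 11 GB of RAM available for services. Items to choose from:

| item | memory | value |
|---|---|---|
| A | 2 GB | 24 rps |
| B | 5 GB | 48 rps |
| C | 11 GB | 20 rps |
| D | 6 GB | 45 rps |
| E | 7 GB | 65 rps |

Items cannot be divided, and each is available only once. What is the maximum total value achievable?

Check high-value combinations within 11 GB:
- B+D: memory 5+6=11, value 48+45=93
- A+E: memory 2+7=9, value 24+65=89
- A+B: memory 2+5=7, value 24+48=72
- A+D: memory 2+6=8, value 24+45=69
Best: 93 rps.

93 rps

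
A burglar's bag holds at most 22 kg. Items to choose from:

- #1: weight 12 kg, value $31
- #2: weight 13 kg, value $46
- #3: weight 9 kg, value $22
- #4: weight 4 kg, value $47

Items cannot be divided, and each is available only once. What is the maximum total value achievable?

Check high-value combinations within 22 kg:
- #2+#4: weight 13+4=17, value 46+47=93
- #1+#4: weight 12+4=16, value 31+47=78
- #3+#4: weight 9+4=13, value 22+47=69
- #2+#3: weight 13+9=22, value 46+22=68
Best: $93.

$93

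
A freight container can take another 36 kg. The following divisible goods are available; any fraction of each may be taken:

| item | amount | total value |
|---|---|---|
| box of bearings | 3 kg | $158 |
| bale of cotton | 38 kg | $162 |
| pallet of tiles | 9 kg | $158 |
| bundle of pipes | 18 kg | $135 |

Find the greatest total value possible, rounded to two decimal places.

Take in order of value per unit:
- box of bearings (158/3 per unit): all 3 → value 158, running total 158.00
- pallet of tiles (158/9 per unit): all 9 → value 158, running total 316.00
- bundle of pipes (135/18 per unit): all 18 → value 135, running total 451.00
- bale of cotton (162/38 per unit): 6 of 38 → value 6×162/38 = 25.5789, running total 476.58
Total 476.58.

476.58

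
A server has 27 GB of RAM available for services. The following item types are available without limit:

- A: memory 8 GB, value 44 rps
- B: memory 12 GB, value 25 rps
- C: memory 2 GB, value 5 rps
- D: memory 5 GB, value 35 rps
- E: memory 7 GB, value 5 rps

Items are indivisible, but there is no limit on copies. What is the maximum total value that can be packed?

Best value-per-unit is D at 35/5; filling with it alone gives 5×35 = 175.
Optimal mix: 1×C + 5×D → memory 27, value 180.

180 rps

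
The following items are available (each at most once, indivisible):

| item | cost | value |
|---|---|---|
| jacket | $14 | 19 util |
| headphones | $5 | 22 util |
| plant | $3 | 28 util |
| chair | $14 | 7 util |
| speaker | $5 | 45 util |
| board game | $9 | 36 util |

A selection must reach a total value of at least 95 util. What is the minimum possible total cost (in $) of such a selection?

13

Subsets with value ≥ 95, sorted by total cost:
- headphones+plant+speaker: cost 13, value 95
- plant+speaker+board game: cost 17, value 109
- headphones+speaker+board game: cost 19, value 103
Minimum cost: 13 $.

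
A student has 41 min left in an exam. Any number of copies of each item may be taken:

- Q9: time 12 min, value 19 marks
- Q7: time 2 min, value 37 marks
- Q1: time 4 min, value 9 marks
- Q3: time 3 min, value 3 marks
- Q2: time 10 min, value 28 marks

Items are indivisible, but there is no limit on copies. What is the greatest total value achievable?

740 marks

Best value-per-unit is Q7 at 37/2, and filling with it alone uses time 20×2=40. No mix of the others beats 20×37 = 740.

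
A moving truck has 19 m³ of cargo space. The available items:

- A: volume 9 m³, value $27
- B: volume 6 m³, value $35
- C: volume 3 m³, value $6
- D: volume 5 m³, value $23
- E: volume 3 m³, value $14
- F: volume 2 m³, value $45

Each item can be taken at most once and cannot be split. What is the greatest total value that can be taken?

$123

Check high-value combinations within 19 m³:
- B+C+D+E+F: volume 6+3+5+3+2=19, value 35+6+23+14+45=123
- B+D+E+F: volume 6+5+3+2=16, value 35+23+14+45=117
- B+C+D+F: volume 6+3+5+2=16, value 35+6+23+45=109
- A+D+E+F: volume 9+5+3+2=19, value 27+23+14+45=109
- A+B+F: volume 9+6+2=17, value 27+35+45=107
Best: $123.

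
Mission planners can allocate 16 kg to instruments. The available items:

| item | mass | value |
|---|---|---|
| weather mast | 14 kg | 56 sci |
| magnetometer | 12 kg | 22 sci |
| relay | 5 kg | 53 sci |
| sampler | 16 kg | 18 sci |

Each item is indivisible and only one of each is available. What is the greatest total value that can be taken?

Check high-value combinations within 16 kg:
- weather mast: mass 14, value 56
- relay: mass 5, value 53
- magnetometer: mass 12, value 22
- sampler: mass 16, value 18
Best: 56 sci.

56 sci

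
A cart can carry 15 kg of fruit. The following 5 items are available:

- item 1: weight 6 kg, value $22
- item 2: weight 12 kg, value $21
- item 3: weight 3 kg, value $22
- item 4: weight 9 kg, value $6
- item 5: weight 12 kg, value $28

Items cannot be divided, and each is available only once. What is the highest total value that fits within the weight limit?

This is a 0/1 knapsack; check combinations near the capacity.
- item 3+item 5: weight 3+12=15, value 22+28=50
- item 1+item 3: weight 6+3=9, value 22+22=44
- item 2+item 3: weight 12+3=15, value 21+22=43
Best: $50.

$50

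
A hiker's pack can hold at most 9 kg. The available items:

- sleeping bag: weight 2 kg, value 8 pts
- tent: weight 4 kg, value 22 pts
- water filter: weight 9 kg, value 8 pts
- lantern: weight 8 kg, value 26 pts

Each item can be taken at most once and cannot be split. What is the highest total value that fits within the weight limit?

Check high-value combinations within 9 kg:
- sleeping bag+tent: weight 2+4=6, value 8+22=30
- lantern: weight 8, value 26
- tent: weight 4, value 22
- sleeping bag: weight 2, value 8
Best: 30 pts.

30 pts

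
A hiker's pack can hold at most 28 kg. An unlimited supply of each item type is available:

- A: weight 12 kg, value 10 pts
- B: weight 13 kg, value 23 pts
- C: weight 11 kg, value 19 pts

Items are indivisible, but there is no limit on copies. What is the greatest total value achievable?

46 pts

Best value-per-unit is B at 23/13, and filling with it alone uses weight 2×13=26. No mix of the others beats 2×23 = 46.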